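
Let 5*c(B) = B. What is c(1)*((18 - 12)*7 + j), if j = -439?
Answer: -397/5 ≈ -79.400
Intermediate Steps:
c(B) = B/5
c(1)*((18 - 12)*7 + j) = ((⅕)*1)*((18 - 12)*7 - 439) = (6*7 - 439)/5 = (42 - 439)/5 = (⅕)*(-397) = -397/5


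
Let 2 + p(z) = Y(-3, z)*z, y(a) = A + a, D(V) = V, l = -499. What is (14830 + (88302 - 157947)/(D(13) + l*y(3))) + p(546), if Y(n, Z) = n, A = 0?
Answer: 19643605/1484 ≈ 13237.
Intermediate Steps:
y(a) = a (y(a) = 0 + a = a)
p(z) = -2 - 3*z
(14830 + (88302 - 157947)/(D(13) + l*y(3))) + p(546) = (14830 + (88302 - 157947)/(13 - 499*3)) + (-2 - 3*546) = (14830 - 69645/(13 - 1497)) + (-2 - 1638) = (14830 - 69645/(-1484)) - 1640 = (14830 - 69645*(-1/1484)) - 1640 = (14830 + 69645/1484) - 1640 = 22077365/1484 - 1640 = 19643605/1484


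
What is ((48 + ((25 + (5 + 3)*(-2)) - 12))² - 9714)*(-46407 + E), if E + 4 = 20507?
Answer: 199175856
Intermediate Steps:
E = 20503 (E = -4 + 20507 = 20503)
((48 + ((25 + (5 + 3)*(-2)) - 12))² - 9714)*(-46407 + E) = ((48 + ((25 + (5 + 3)*(-2)) - 12))² - 9714)*(-46407 + 20503) = ((48 + ((25 + 8*(-2)) - 12))² - 9714)*(-25904) = ((48 + ((25 - 16) - 12))² - 9714)*(-25904) = ((48 + (9 - 12))² - 9714)*(-25904) = ((48 - 3)² - 9714)*(-25904) = (45² - 9714)*(-25904) = (2025 - 9714)*(-25904) = -7689*(-25904) = 199175856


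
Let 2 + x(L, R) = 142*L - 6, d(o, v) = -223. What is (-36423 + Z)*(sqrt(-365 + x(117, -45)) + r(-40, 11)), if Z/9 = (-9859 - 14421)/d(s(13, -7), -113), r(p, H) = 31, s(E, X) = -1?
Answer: -245018079/223 - 7903809*sqrt(16241)/223 ≈ -5.6156e+6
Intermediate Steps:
x(L, R) = -8 + 142*L (x(L, R) = -2 + (142*L - 6) = -2 + (-6 + 142*L) = -8 + 142*L)
Z = 218520/223 (Z = 9*((-9859 - 14421)/(-223)) = 9*(-24280*(-1/223)) = 9*(24280/223) = 218520/223 ≈ 979.91)
(-36423 + Z)*(sqrt(-365 + x(117, -45)) + r(-40, 11)) = (-36423 + 218520/223)*(sqrt(-365 + (-8 + 142*117)) + 31) = -7903809*(sqrt(-365 + (-8 + 16614)) + 31)/223 = -7903809*(sqrt(-365 + 16606) + 31)/223 = -7903809*(sqrt(16241) + 31)/223 = -7903809*(31 + sqrt(16241))/223 = -245018079/223 - 7903809*sqrt(16241)/223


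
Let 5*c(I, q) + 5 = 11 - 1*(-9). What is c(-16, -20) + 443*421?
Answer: 186506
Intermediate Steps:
c(I, q) = 3 (c(I, q) = -1 + (11 - 1*(-9))/5 = -1 + (11 + 9)/5 = -1 + (⅕)*20 = -1 + 4 = 3)
c(-16, -20) + 443*421 = 3 + 443*421 = 3 + 186503 = 186506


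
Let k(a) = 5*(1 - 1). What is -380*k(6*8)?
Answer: 0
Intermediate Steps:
k(a) = 0 (k(a) = 5*0 = 0)
-380*k(6*8) = -380*0 = 0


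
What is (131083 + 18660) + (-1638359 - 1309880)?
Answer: -2798496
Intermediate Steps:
(131083 + 18660) + (-1638359 - 1309880) = 149743 - 2948239 = -2798496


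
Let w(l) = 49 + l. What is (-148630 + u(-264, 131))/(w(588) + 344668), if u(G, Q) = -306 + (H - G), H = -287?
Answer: -148959/345305 ≈ -0.43138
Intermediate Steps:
u(G, Q) = -593 - G (u(G, Q) = -306 + (-287 - G) = -593 - G)
(-148630 + u(-264, 131))/(w(588) + 344668) = (-148630 + (-593 - 1*(-264)))/((49 + 588) + 344668) = (-148630 + (-593 + 264))/(637 + 344668) = (-148630 - 329)/345305 = -148959*1/345305 = -148959/345305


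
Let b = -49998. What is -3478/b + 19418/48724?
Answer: 21929293/46848126 ≈ 0.46809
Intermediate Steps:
-3478/b + 19418/48724 = -3478/(-49998) + 19418/48724 = -3478*(-1/49998) + 19418*(1/48724) = 1739/24999 + 9709/24362 = 21929293/46848126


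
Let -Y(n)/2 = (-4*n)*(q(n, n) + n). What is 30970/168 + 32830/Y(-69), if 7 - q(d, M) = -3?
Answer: 10564025/56994 ≈ 185.35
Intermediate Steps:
q(d, M) = 10 (q(d, M) = 7 - 1*(-3) = 7 + 3 = 10)
Y(n) = 8*n*(10 + n) (Y(n) = -2*(-4*n)*(10 + n) = -(-8)*n*(10 + n) = 8*n*(10 + n))
30970/168 + 32830/Y(-69) = 30970/168 + 32830/((8*(-69)*(10 - 69))) = 30970*(1/168) + 32830/((8*(-69)*(-59))) = 15485/84 + 32830/32568 = 15485/84 + 32830*(1/32568) = 15485/84 + 16415/16284 = 10564025/56994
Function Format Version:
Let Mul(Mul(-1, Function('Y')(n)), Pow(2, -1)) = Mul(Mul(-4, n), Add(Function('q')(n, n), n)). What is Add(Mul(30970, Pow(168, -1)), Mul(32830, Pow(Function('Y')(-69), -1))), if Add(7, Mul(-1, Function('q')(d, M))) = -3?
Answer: Rational(10564025, 56994) ≈ 185.35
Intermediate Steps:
Function('q')(d, M) = 10 (Function('q')(d, M) = Add(7, Mul(-1, -3)) = Add(7, 3) = 10)
Function('Y')(n) = Mul(8, n, Add(10, n)) (Function('Y')(n) = Mul(-2, Mul(Mul(-4, n), Add(10, n))) = Mul(-2, Mul(-4, n, Add(10, n))) = Mul(8, n, Add(10, n)))
Add(Mul(30970, Pow(168, -1)), Mul(32830, Pow(Function('Y')(-69), -1))) = Add(Mul(30970, Pow(168, -1)), Mul(32830, Pow(Mul(8, -69, Add(10, -69)), -1))) = Add(Mul(30970, Rational(1, 168)), Mul(32830, Pow(Mul(8, -69, -59), -1))) = Add(Rational(15485, 84), Mul(32830, Pow(32568, -1))) = Add(Rational(15485, 84), Mul(32830, Rational(1, 32568))) = Add(Rational(15485, 84), Rational(16415, 16284)) = Rational(10564025, 56994)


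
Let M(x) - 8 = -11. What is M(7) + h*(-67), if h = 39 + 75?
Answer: -7641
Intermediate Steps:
M(x) = -3 (M(x) = 8 - 11 = -3)
h = 114
M(7) + h*(-67) = -3 + 114*(-67) = -3 - 7638 = -7641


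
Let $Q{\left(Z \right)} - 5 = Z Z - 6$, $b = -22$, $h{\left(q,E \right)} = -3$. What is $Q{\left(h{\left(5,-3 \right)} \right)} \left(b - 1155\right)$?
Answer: $-9416$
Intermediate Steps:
$Q{\left(Z \right)} = -1 + Z^{2}$ ($Q{\left(Z \right)} = 5 + \left(Z Z - 6\right) = 5 + \left(Z^{2} - 6\right) = 5 + \left(-6 + Z^{2}\right) = -1 + Z^{2}$)
$Q{\left(h{\left(5,-3 \right)} \right)} \left(b - 1155\right) = \left(-1 + \left(-3\right)^{2}\right) \left(-22 - 1155\right) = \left(-1 + 9\right) \left(-1177\right) = 8 \left(-1177\right) = -9416$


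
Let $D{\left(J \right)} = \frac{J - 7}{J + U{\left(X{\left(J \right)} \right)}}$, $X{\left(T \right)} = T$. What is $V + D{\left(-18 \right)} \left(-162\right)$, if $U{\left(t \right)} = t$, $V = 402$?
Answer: $\frac{579}{2} \approx 289.5$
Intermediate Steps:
$D{\left(J \right)} = \frac{-7 + J}{2 J}$ ($D{\left(J \right)} = \frac{J - 7}{J + J} = \frac{-7 + J}{2 J}$)
$V + D{\left(-18 \right)} \left(-162\right) = 402 + \frac{-7 - 18}{2 \left(-18\right)} \left(-162\right) = 402 + \frac{1}{2} \left(- \frac{1}{18}\right) \left(-25\right) \left(-162\right) = 402 + \frac{25}{36} \left(-162\right) = 402 - \frac{225}{2} = \frac{579}{2}$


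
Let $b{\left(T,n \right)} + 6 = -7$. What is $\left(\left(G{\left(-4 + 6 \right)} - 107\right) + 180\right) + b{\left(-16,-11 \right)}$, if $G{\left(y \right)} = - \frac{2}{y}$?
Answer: $59$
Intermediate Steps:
$b{\left(T,n \right)} = -13$ ($b{\left(T,n \right)} = -6 - 7 = -13$)
$\left(\left(G{\left(-4 + 6 \right)} - 107\right) + 180\right) + b{\left(-16,-11 \right)} = \left(\left(- \frac{2}{-4 + 6} - 107\right) + 180\right) - 13 = \left(\left(- \frac{2}{2} - 107\right) + 180\right) - 13 = \left(\left(\left(-2\right) \frac{1}{2} - 107\right) + 180\right) - 13 = \left(\left(-1 - 107\right) + 180\right) - 13 = \left(-108 + 180\right) - 13 = 72 - 13 = 59$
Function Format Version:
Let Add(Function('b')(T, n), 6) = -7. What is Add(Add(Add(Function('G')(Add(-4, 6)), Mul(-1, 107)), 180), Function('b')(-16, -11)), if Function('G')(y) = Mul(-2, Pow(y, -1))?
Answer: 59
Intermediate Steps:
Function('b')(T, n) = -13 (Function('b')(T, n) = Add(-6, -7) = -13)
Add(Add(Add(Function('G')(Add(-4, 6)), Mul(-1, 107)), 180), Function('b')(-16, -11)) = Add(Add(Add(Mul(-2, Pow(Add(-4, 6), -1)), Mul(-1, 107)), 180), -13) = Add(Add(Add(Mul(-2, Pow(2, -1)), -107), 180), -13) = Add(Add(Add(Mul(-2, Rational(1, 2)), -107), 180), -13) = Add(Add(Add(-1, -107), 180), -13) = Add(Add(-108, 180), -13) = Add(72, -13) = 59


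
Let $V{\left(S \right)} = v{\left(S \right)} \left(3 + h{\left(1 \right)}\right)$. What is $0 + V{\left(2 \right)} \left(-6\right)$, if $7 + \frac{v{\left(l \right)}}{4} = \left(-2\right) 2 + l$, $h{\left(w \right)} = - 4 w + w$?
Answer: $0$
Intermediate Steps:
$h{\left(w \right)} = - 3 w$
$v{\left(l \right)} = -44 + 4 l$ ($v{\left(l \right)} = -28 + 4 \left(\left(-2\right) 2 + l\right) = -28 + 4 \left(-4 + l\right) = -28 + \left(-16 + 4 l\right) = -44 + 4 l$)
$V{\left(S \right)} = 0$ ($V{\left(S \right)} = \left(-44 + 4 S\right) \left(3 - 3\right) = \left(-44 + 4 S\right) 0 = 0$)
$0 + V{\left(2 \right)} \left(-6\right) = 0 + 0 \left(-6\right) = 0 + 0 = 0$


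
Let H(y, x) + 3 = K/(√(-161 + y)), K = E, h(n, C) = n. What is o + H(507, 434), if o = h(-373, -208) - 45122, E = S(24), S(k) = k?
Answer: -45498 + 12*√346/173 ≈ -45497.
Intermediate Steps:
E = 24
K = 24
H(y, x) = -3 + 24/√(-161 + y) (H(y, x) = -3 + 24/(√(-161 + y)) = -3 + 24/√(-161 + y))
o = -45495 (o = -373 - 45122 = -45495)
o + H(507, 434) = -45495 + (-3 + 24/√(-161 + 507)) = -45495 + (-3 + 24/√346) = -45495 + (-3 + 24*(√346/346)) = -45495 + (-3 + 12*√346/173) = -45498 + 12*√346/173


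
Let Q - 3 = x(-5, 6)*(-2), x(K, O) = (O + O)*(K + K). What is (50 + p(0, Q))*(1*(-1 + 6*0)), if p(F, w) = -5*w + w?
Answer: 922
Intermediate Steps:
x(K, O) = 4*K*O (x(K, O) = (2*O)*(2*K) = 4*K*O)
Q = 243 (Q = 3 + (4*(-5)*6)*(-2) = 3 - 120*(-2) = 3 + 240 = 243)
p(F, w) = -4*w
(50 + p(0, Q))*(1*(-1 + 6*0)) = (50 - 4*243)*(1*(-1 + 6*0)) = (50 - 972)*(1*(-1 + 0)) = -922*(-1) = 922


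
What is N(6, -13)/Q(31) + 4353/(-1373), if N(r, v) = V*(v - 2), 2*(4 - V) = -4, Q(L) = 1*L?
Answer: -258513/42563 ≈ -6.0737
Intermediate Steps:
Q(L) = L
V = 6 (V = 4 - 1/2*(-4) = 4 + 2 = 6)
N(r, v) = -12 + 6*v (N(r, v) = 6*(v - 2) = 6*(-2 + v) = -12 + 6*v)
N(6, -13)/Q(31) + 4353/(-1373) = (-12 + 6*(-13))/31 + 4353/(-1373) = (-12 - 78)*(1/31) + 4353*(-1/1373) = -90*1/31 - 4353/1373 = -90/31 - 4353/1373 = -258513/42563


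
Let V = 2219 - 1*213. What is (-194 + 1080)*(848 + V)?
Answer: 2528644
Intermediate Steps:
V = 2006 (V = 2219 - 213 = 2006)
(-194 + 1080)*(848 + V) = (-194 + 1080)*(848 + 2006) = 886*2854 = 2528644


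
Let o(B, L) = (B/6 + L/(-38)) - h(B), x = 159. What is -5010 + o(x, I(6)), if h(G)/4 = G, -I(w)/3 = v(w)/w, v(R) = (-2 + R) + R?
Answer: -106768/19 ≈ -5619.4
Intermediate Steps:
v(R) = -2 + 2*R
I(w) = -3*(-2 + 2*w)/w
h(G) = 4*G
o(B, L) = -23*B/6 - L/38 (o(B, L) = (B/6 + L/(-38)) - 4*B = (B*(⅙) + L*(-1/38)) - 4*B = (B/6 - L/38) - 4*B = (-L/38 + B/6) - 4*B = -23*B/6 - L/38)
-5010 + o(x, I(6)) = -5010 + (-23/6*159 - (-6 + 6/6)/38) = -5010 + (-1219/2 - (-6 + 6*(⅙))/38) = -5010 + (-1219/2 - (-6 + 1)/38) = -5010 + (-1219/2 - 1/38*(-5)) = -5010 + (-1219/2 + 5/38) = -5010 - 11578/19 = -106768/19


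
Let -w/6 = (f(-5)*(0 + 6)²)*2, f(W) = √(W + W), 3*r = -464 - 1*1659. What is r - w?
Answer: -2123/3 + 432*I*√10 ≈ -707.67 + 1366.1*I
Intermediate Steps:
r = -2123/3 (r = (-464 - 1*1659)/3 = (-464 - 1659)/3 = (⅓)*(-2123) = -2123/3 ≈ -707.67)
f(W) = √2*√W (f(W) = √(2*W) = √2*√W)
w = -432*I*√10 (w = -6*(√2*√(-5))*(0 + 6)²*2 = -6*(√2*(I*√5))*6²*2 = -6*(I*√10)*36*2 = -6*36*I*√10*2 = -432*I*√10 ≈ -1366.1*I)
r - w = -2123/3 - (-432)*I*√10 = -2123/3 + 432*I*√10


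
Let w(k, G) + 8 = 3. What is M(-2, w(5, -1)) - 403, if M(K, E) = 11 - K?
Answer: -390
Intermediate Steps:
w(k, G) = -5 (w(k, G) = -8 + 3 = -5)
M(-2, w(5, -1)) - 403 = (11 - 1*(-2)) - 403 = (11 + 2) - 403 = 13 - 403 = -390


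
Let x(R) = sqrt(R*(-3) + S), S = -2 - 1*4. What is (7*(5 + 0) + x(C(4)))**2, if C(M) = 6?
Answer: 1201 + 140*I*sqrt(6) ≈ 1201.0 + 342.93*I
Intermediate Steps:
S = -6 (S = -2 - 4 = -6)
x(R) = sqrt(-6 - 3*R) (x(R) = sqrt(R*(-3) - 6) = sqrt(-3*R - 6) = sqrt(-6 - 3*R))
(7*(5 + 0) + x(C(4)))**2 = (7*(5 + 0) + sqrt(-6 - 3*6))**2 = (7*5 + sqrt(-6 - 18))**2 = (35 + sqrt(-24))**2 = (35 + 2*I*sqrt(6))**2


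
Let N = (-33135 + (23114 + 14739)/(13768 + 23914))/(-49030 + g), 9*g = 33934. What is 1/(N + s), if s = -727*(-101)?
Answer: 15349235152/1127059526502857 ≈ 1.3619e-5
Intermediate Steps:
g = 33934/9 (g = (⅑)*33934 = 33934/9 ≈ 3770.4)
s = 73427
N = 11236996953/15349235152 (N = (-33135 + (23114 + 14739)/(13768 + 23914))/(-49030 + 33934/9) = (-33135 + 37853/37682)/(-407336/9) = (-33135 + 37853*(1/37682))*(-9/407336) = (-33135 + 37853/37682)*(-9/407336) = -1248555217/37682*(-9/407336) = 11236996953/15349235152 ≈ 0.73209)
1/(N + s) = 1/(11236996953/15349235152 + 73427) = 1/(1127059526502857/15349235152) = 15349235152/1127059526502857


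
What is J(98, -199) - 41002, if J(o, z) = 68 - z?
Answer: -40735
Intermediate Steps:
J(98, -199) - 41002 = (68 - 1*(-199)) - 41002 = (68 + 199) - 41002 = 267 - 41002 = -40735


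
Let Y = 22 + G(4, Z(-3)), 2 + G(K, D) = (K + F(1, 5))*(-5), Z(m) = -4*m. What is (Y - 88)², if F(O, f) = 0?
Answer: 7744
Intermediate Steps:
G(K, D) = -2 - 5*K (G(K, D) = -2 + (K + 0)*(-5) = -2 + K*(-5) = -2 - 5*K)
Y = 0 (Y = 22 + (-2 - 5*4) = 22 + (-2 - 20) = 22 - 22 = 0)
(Y - 88)² = (0 - 88)² = (-88)² = 7744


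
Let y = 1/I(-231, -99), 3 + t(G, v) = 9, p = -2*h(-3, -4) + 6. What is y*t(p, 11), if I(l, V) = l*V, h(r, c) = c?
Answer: 2/7623 ≈ 0.00026236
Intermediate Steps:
p = 14 (p = -2*(-4) + 6 = 8 + 6 = 14)
I(l, V) = V*l
t(G, v) = 6 (t(G, v) = -3 + 9 = 6)
y = 1/22869 (y = 1/(-99*(-231)) = 1/22869 ≈ 4.3727e-5)
y*t(p, 11) = (1/22869)*6 = 2/7623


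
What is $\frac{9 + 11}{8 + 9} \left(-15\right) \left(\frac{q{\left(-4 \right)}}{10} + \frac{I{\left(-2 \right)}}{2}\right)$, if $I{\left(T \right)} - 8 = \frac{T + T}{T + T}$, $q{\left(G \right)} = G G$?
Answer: $- \frac{1830}{17} \approx -107.65$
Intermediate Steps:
$q{\left(G \right)} = G^{2}$
$I{\left(T \right)} = 9$ ($I{\left(T \right)} = 8 + \frac{T + T}{T + T} = 8 + \frac{2 T}{2 T} = 8 + 2 T \frac{1}{2 T} = 8 + 1 = 9$)
$\frac{9 + 11}{8 + 9} \left(-15\right) \left(\frac{q{\left(-4 \right)}}{10} + \frac{I{\left(-2 \right)}}{2}\right) = \frac{9 + 11}{8 + 9} \left(-15\right) \left(\frac{\left(-4\right)^{2}}{10} + \frac{9}{2}\right) = \frac{20}{17} \left(-15\right) \left(16 \cdot \frac{1}{10} + 9 \cdot \frac{1}{2}\right) = 20 \cdot \frac{1}{17} \left(-15\right) \left(\frac{8}{5} + \frac{9}{2}\right) = \frac{20}{17} \left(-15\right) \frac{61}{10} = \left(- \frac{300}{17}\right) \frac{61}{10} = - \frac{1830}{17}$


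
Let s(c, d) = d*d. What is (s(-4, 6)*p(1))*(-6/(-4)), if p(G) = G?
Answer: 54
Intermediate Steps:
s(c, d) = d**2
(s(-4, 6)*p(1))*(-6/(-4)) = (6**2*1)*(-6/(-4)) = (36*1)*(-6*(-1/4)) = 36*(3/2) = 54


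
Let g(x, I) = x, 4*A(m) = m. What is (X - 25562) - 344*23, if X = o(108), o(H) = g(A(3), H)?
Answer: -133893/4 ≈ -33473.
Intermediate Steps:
A(m) = m/4
o(H) = ¾ (o(H) = (¼)*3 = ¾)
X = ¾ ≈ 0.75000
(X - 25562) - 344*23 = (¾ - 25562) - 344*23 = -102245/4 - 7912 = -133893/4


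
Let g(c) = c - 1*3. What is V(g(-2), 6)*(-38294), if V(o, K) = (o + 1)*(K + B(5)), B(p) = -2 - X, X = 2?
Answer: 306352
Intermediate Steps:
g(c) = -3 + c (g(c) = c - 3 = -3 + c)
B(p) = -4 (B(p) = -2 - 1*2 = -2 - 2 = -4)
V(o, K) = (1 + o)*(-4 + K) (V(o, K) = (o + 1)*(K - 4) = (1 + o)*(-4 + K))
V(g(-2), 6)*(-38294) = (-4 + 6 - 4*(-3 - 2) + 6*(-3 - 2))*(-38294) = (-4 + 6 - 4*(-5) + 6*(-5))*(-38294) = (-4 + 6 + 20 - 30)*(-38294) = -8*(-38294) = 306352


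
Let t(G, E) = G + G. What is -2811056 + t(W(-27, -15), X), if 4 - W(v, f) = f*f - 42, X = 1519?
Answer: -2811414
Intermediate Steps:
W(v, f) = 46 - f**2 (W(v, f) = 4 - (f*f - 42) = 4 - (f**2 - 42) = 4 - (-42 + f**2) = 4 + (42 - f**2) = 46 - f**2)
t(G, E) = 2*G
-2811056 + t(W(-27, -15), X) = -2811056 + 2*(46 - 1*(-15)**2) = -2811056 + 2*(46 - 1*225) = -2811056 + 2*(46 - 225) = -2811056 + 2*(-179) = -2811056 - 358 = -2811414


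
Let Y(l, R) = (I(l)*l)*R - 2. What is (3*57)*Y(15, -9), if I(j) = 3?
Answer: -69597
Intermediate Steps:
Y(l, R) = -2 + 3*R*l (Y(l, R) = (3*l)*R - 2 = 3*R*l - 2 = -2 + 3*R*l)
(3*57)*Y(15, -9) = (3*57)*(-2 + 3*(-9)*15) = 171*(-2 - 405) = 171*(-407) = -69597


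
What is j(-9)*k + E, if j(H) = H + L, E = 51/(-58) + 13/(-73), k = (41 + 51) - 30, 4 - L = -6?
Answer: 258031/4234 ≈ 60.943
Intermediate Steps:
L = 10 (L = 4 - 1*(-6) = 4 + 6 = 10)
k = 62 (k = 92 - 30 = 62)
E = -4477/4234 (E = 51*(-1/58) + 13*(-1/73) = -51/58 - 13/73 = -4477/4234 ≈ -1.0574)
j(H) = 10 + H (j(H) = H + 10 = 10 + H)
j(-9)*k + E = (10 - 9)*62 - 4477/4234 = 1*62 - 4477/4234 = 62 - 4477/4234 = 258031/4234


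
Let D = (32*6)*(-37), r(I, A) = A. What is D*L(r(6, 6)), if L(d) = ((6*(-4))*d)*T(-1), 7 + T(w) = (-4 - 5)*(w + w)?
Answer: 11252736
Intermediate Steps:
T(w) = -7 - 18*w (T(w) = -7 + (-4 - 5)*(w + w) = -7 - 18*w)
L(d) = -264*d (L(d) = ((6*(-4))*d)*(-7 - 18*(-1)) = (-24*d)*(-7 + 18) = -24*d*11 = -264*d)
D = -7104 (D = 192*(-37) = -7104)
D*L(r(6, 6)) = -(-1875456)*6 = -7104*(-1584) = 11252736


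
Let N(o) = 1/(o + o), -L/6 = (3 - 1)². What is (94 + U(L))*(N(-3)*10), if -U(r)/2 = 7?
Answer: -400/3 ≈ -133.33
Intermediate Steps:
L = -24 (L = -6*(3 - 1)² = -6*2² = -6*4 = -24)
U(r) = -14 (U(r) = -2*7 = -14)
N(o) = 1/(2*o)
(94 + U(L))*(N(-3)*10) = (94 - 14)*(((½)/(-3))*10) = 80*(((½)*(-⅓))*10) = 80*(-⅙*10) = 80*(-5/3) = -400/3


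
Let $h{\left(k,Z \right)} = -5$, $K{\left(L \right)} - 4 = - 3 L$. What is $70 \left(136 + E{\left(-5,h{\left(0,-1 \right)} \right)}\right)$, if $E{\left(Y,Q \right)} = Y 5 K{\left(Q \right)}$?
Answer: $-23730$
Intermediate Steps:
$K{\left(L \right)} = 4 - 3 L$
$E{\left(Y,Q \right)} = 5 Y \left(4 - 3 Q\right)$ ($E{\left(Y,Q \right)} = Y 5 \left(4 - 3 Q\right) = 5 Y \left(4 - 3 Q\right)$)
$70 \left(136 + E{\left(-5,h{\left(0,-1 \right)} \right)}\right) = 70 \left(136 + 5 \left(-5\right) \left(4 - -15\right)\right) = 70 \left(136 + 5 \left(-5\right) \left(4 + 15\right)\right) = 70 \left(136 + 5 \left(-5\right) 19\right) = 70 \left(136 - 475\right) = 70 \left(-339\right) = -23730$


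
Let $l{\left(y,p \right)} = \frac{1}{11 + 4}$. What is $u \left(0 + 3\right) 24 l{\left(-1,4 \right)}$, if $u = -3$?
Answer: $- \frac{72}{5} \approx -14.4$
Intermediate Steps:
$l{\left(y,p \right)} = \frac{1}{15}$
$u \left(0 + 3\right) 24 l{\left(-1,4 \right)} = - 3 \left(0 + 3\right) 24 \cdot \frac{1}{15} = \left(-3\right) 3 \cdot 24 \cdot \frac{1}{15} = \left(-9\right) 24 \cdot \frac{1}{15} = \left(-216\right) \frac{1}{15} = - \frac{72}{5}$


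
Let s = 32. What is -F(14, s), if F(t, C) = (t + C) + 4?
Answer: -50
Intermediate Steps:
F(t, C) = 4 + C + t (F(t, C) = (C + t) + 4 = 4 + C + t)
-F(14, s) = -(4 + 32 + 14) = -1*50 = -50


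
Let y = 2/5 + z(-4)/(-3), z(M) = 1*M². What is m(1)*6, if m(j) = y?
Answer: -148/5 ≈ -29.600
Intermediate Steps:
z(M) = M²
y = -74/15 (y = 2/5 + (-4)²/(-3) = 2*(⅕) + 16*(-⅓) = ⅖ - 16/3 = -74/15 ≈ -4.9333)
m(j) = -74/15
m(1)*6 = -74/15*6 = -148/5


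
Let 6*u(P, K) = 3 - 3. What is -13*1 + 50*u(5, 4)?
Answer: -13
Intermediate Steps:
u(P, K) = 0 (u(P, K) = (3 - 3)/6 = (1/6)*0 = 0)
-13*1 + 50*u(5, 4) = -13*1 + 50*0 = -13 + 0 = -13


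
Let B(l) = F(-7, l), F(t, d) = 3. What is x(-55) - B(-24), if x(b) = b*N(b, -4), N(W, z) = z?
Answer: 217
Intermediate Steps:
B(l) = 3
x(b) = -4*b (x(b) = b*(-4) = -4*b)
x(-55) - B(-24) = -4*(-55) - 1*3 = 220 - 3 = 217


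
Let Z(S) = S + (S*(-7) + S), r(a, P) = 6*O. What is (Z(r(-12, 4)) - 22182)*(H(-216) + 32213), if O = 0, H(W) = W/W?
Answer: -714570948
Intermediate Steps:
H(W) = 1
r(a, P) = 0 (r(a, P) = 6*0 = 0)
Z(S) = -5*S (Z(S) = S + (-7*S + S) = S - 6*S = -5*S)
(Z(r(-12, 4)) - 22182)*(H(-216) + 32213) = (-5*0 - 22182)*(1 + 32213) = (0 - 22182)*32214 = -22182*32214 = -714570948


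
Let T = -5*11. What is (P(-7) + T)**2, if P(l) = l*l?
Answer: 36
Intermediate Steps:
T = -55
P(l) = l**2
(P(-7) + T)**2 = ((-7)**2 - 55)**2 = (49 - 55)**2 = (-6)**2 = 36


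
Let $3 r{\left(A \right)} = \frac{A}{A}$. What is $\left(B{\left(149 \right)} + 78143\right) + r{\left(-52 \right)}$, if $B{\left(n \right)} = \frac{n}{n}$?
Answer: $\frac{234433}{3} \approx 78144.0$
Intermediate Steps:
$r{\left(A \right)} = \frac{1}{3}$ ($r{\left(A \right)} = \frac{A \frac{1}{A}}{3} = \frac{1}{3} \cdot 1 = \frac{1}{3}$)
$B{\left(n \right)} = 1$
$\left(B{\left(149 \right)} + 78143\right) + r{\left(-52 \right)} = \left(1 + 78143\right) + \frac{1}{3} = 78144 + \frac{1}{3} = \frac{234433}{3}$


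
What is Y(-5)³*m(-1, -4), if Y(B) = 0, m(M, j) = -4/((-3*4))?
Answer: 0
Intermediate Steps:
m(M, j) = ⅓ (m(M, j) = -4/(-12) = -4*(-1/12) = ⅓)
Y(-5)³*m(-1, -4) = 0³*(⅓) = 0*(⅓) = 0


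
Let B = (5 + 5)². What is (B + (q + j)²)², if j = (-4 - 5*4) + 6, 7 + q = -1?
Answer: 602176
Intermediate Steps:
q = -8 (q = -7 - 1 = -8)
B = 100 (B = 10² = 100)
j = -18 (j = (-4 - 20) + 6 = -24 + 6 = -18)
(B + (q + j)²)² = (100 + (-8 - 18)²)² = (100 + (-26)²)² = (100 + 676)² = 776² = 602176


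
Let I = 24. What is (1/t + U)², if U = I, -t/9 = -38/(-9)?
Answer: 829921/1444 ≈ 574.74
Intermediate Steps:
t = -38 (t = -(-342)/(-9) = -(-342)*(-1)/9 = -9*38/9 = -38)
U = 24
(1/t + U)² = (1/(-38) + 24)² = (-1/38 + 24)² = (911/38)² = 829921/1444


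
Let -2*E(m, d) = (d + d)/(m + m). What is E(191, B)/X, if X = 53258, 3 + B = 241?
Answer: -119/10172278 ≈ -1.1698e-5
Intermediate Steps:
B = 238 (B = -3 + 241 = 238)
E(m, d) = -d/(2*m) (E(m, d) = -(d + d)/(2*(m + m)) = -2*d/(2*(2*m)) = -2*d*1/(2*m)/2 = -d/(2*m))
E(191, B)/X = -½*238/191/53258 = -½*238*1/191*(1/53258) = -119/191*1/53258 = -119/10172278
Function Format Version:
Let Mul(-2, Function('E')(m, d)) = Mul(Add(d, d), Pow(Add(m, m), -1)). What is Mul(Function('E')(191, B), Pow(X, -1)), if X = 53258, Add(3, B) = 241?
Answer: Rational(-119, 10172278) ≈ -1.1698e-5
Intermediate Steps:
B = 238 (B = Add(-3, 241) = 238)
Function('E')(m, d) = Mul(Rational(-1, 2), d, Pow(m, -1)) (Function('E')(m, d) = Mul(Rational(-1, 2), Mul(Add(d, d), Pow(Add(m, m), -1))) = Mul(Rational(-1, 2), Mul(Mul(2, d), Pow(Mul(2, m), -1))) = Mul(Rational(-1, 2), Mul(Mul(2, d), Mul(Rational(1, 2), Pow(m, -1)))) = Mul(Rational(-1, 2), Mul(d, Pow(m, -1))) = Mul(Rational(-1, 2), d, Pow(m, -1)))
Mul(Function('E')(191, B), Pow(X, -1)) = Mul(Mul(Rational(-1, 2), 238, Pow(191, -1)), Pow(53258, -1)) = Mul(Mul(Rational(-1, 2), 238, Rational(1, 191)), Rational(1, 53258)) = Mul(Rational(-119, 191), Rational(1, 53258)) = Rational(-119, 10172278)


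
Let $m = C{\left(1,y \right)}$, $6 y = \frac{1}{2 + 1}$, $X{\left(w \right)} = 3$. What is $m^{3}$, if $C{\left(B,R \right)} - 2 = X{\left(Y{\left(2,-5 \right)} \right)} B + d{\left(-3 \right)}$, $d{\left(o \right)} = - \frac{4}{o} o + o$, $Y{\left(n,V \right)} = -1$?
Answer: $-8$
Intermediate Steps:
$y = \frac{1}{18}$ ($y = \frac{1}{6 \left(2 + 1\right)} = \frac{1}{6 \cdot 3} = \frac{1}{6} \cdot \frac{1}{3} = \frac{1}{18} \approx 0.055556$)
$d{\left(o \right)} = -4 + o$
$C{\left(B,R \right)} = -5 + 3 B$ ($C{\left(B,R \right)} = 2 + \left(3 B - 7\right) = 2 + \left(-7 + 3 B\right) = -5 + 3 B$)
$m = -2$ ($m = -5 + 3 \cdot 1 = -5 + 3 = -2$)
$m^{3} = \left(-2\right)^{3} = -8$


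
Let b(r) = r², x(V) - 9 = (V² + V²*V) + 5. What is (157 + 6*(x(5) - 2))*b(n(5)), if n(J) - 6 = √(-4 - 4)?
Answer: 31612 + 27096*I*√2 ≈ 31612.0 + 38320.0*I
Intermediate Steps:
x(V) = 14 + V² + V³ (x(V) = 9 + ((V² + V²*V) + 5) = 9 + ((V² + V³) + 5) = 9 + (5 + V² + V³) = 14 + V² + V³)
n(J) = 6 + 2*I*√2 (n(J) = 6 + √(-4 - 4) = 6 + √(-8) = 6 + 2*I*√2)
(157 + 6*(x(5) - 2))*b(n(5)) = (157 + 6*((14 + 5² + 5³) - 2))*(6 + 2*I*√2)² = (157 + 6*((14 + 25 + 125) - 2))*(6 + 2*I*√2)² = (157 + 6*(164 - 2))*(6 + 2*I*√2)² = (157 + 6*162)*(6 + 2*I*√2)² = (157 + 972)*(6 + 2*I*√2)² = 1129*(6 + 2*I*√2)²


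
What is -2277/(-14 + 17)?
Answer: -759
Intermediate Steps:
-2277/(-14 + 17) = -2277/3 = (1/3)*(-2277) = -759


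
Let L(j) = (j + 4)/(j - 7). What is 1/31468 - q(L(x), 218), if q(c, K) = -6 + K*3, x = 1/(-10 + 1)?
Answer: -20391263/31468 ≈ -648.00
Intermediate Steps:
x = -⅑ (x = 1/(-9) = -⅑ ≈ -0.11111)
L(j) = (4 + j)/(-7 + j)
q(c, K) = -6 + 3*K
1/31468 - q(L(x), 218) = 1/31468 - (-6 + 3*218) = 1/31468 - (-6 + 654) = 1/31468 - 1*648 = 1/31468 - 648 = -20391263/31468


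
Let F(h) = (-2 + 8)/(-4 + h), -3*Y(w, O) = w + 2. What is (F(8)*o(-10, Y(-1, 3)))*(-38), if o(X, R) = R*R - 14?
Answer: 2375/3 ≈ 791.67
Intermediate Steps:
Y(w, O) = -⅔ - w/3 (Y(w, O) = -(w + 2)/3 = -(2 + w)/3 = -⅔ - w/3)
o(X, R) = -14 + R² (o(X, R) = R² - 14 = -14 + R²)
F(h) = 6/(-4 + h)
(F(8)*o(-10, Y(-1, 3)))*(-38) = ((6/(-4 + 8))*(-14 + (-⅔ - ⅓*(-1))²))*(-38) = ((6/4)*(-14 + (-⅔ + ⅓)²))*(-38) = ((6*(¼))*(-14 + (-⅓)²))*(-38) = (3*(-14 + ⅑)/2)*(-38) = ((3/2)*(-125/9))*(-38) = -125/6*(-38) = 2375/3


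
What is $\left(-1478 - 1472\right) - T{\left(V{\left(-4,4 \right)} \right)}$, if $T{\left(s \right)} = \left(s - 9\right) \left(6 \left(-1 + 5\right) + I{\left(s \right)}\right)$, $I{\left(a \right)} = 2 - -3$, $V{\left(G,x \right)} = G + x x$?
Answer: $-3037$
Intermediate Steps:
$V{\left(G,x \right)} = G + x^{2}$
$I{\left(a \right)} = 5$ ($I{\left(a \right)} = 2 + 3 = 5$)
$T{\left(s \right)} = -261 + 29 s$ ($T{\left(s \right)} = \left(s - 9\right) \left(6 \left(-1 + 5\right) + 5\right) = \left(-9 + s\right) \left(6 \cdot 4 + 5\right) = \left(-9 + s\right) \left(24 + 5\right) = \left(-9 + s\right) 29 = -261 + 29 s$)
$\left(-1478 - 1472\right) - T{\left(V{\left(-4,4 \right)} \right)} = \left(-1478 - 1472\right) - \left(-261 + 29 \left(-4 + 4^{2}\right)\right) = \left(-1478 - 1472\right) - \left(-261 + 29 \left(-4 + 16\right)\right) = -2950 - \left(-261 + 29 \cdot 12\right) = -2950 - \left(-261 + 348\right) = -2950 - 87 = -3037$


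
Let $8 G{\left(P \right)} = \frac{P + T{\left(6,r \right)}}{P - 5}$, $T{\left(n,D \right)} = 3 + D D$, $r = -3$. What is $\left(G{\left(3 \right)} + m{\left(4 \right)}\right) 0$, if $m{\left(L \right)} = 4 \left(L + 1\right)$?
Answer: $0$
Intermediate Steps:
$T{\left(n,D \right)} = 3 + D^{2}$
$m{\left(L \right)} = 4 + 4 L$ ($m{\left(L \right)} = 4 \left(1 + L\right) = 4 + 4 L$)
$G{\left(P \right)} = \frac{12 + P}{8 \left(-5 + P\right)}$ ($G{\left(P \right)} = \frac{\left(P + \left(3 + \left(-3\right)^{2}\right)\right) \frac{1}{P - 5}}{8} = \frac{\left(P + \left(3 + 9\right)\right) \frac{1}{-5 + P}}{8} = \frac{\left(P + 12\right) \frac{1}{-5 + P}}{8} = \frac{\left(12 + P\right) \frac{1}{-5 + P}}{8} = \frac{\frac{1}{-5 + P} \left(12 + P\right)}{8} = \frac{12 + P}{8 \left(-5 + P\right)}$)
$\left(G{\left(3 \right)} + m{\left(4 \right)}\right) 0 = \left(\frac{12 + 3}{8 \left(-5 + 3\right)} + \left(4 + 4 \cdot 4\right)\right) 0 = \left(\frac{1}{8} \frac{1}{-2} \cdot 15 + \left(4 + 16\right)\right) 0 = \left(\frac{1}{8} \left(- \frac{1}{2}\right) 15 + 20\right) 0 = \left(- \frac{15}{16} + 20\right) 0 = \frac{305}{16} \cdot 0 = 0$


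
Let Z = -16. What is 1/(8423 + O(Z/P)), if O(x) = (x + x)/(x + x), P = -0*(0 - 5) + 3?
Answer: 1/8424 ≈ 0.00011871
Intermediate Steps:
P = 3 (P = -0*(-5) + 3 = -3*0 + 3 = 0 + 3 = 3)
O(x) = 1 (O(x) = (2*x)/((2*x)) = (2*x)*(1/(2*x)) = 1)
1/(8423 + O(Z/P)) = 1/(8423 + 1) = 1/8424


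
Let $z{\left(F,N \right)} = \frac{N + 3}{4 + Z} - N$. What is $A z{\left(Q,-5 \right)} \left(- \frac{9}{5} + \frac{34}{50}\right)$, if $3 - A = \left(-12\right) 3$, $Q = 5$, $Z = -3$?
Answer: $- \frac{3276}{25} \approx -131.04$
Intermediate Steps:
$A = 39$ ($A = 3 - \left(-12\right) 3 = 3 - -36 = 3 + 36 = 39$)
$z{\left(F,N \right)} = 3$ ($z{\left(F,N \right)} = \frac{N + 3}{4 - 3} - N = \frac{3 + N}{1} - N = \left(3 + N\right) 1 - N = \left(3 + N\right) - N = 3$)
$A z{\left(Q,-5 \right)} \left(- \frac{9}{5} + \frac{34}{50}\right) = 39 \cdot 3 \left(- \frac{9}{5} + \frac{34}{50}\right) = 117 \left(\left(-9\right) \frac{1}{5} + 34 \cdot \frac{1}{50}\right) = 117 \left(- \frac{9}{5} + \frac{17}{25}\right) = 117 \left(- \frac{28}{25}\right) = - \frac{3276}{25}$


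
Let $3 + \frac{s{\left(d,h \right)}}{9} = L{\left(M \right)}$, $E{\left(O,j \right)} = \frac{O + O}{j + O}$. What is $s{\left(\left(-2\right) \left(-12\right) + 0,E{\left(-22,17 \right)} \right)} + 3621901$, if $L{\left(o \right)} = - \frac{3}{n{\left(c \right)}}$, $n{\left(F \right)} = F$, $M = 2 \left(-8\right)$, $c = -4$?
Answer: $\frac{14487523}{4} \approx 3.6219 \cdot 10^{6}$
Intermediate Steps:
$E{\left(O,j \right)} = \frac{2 O}{O + j}$
$M = -16$
$L{\left(o \right)} = \frac{3}{4}$ ($L{\left(o \right)} = - \frac{3}{-4} = \left(-3\right) \left(- \frac{1}{4}\right) = \frac{3}{4}$)
$s{\left(d,h \right)} = - \frac{81}{4}$ ($s{\left(d,h \right)} = -27 + 9 \cdot \frac{3}{4} = -27 + \frac{27}{4} = - \frac{81}{4}$)
$s{\left(\left(-2\right) \left(-12\right) + 0,E{\left(-22,17 \right)} \right)} + 3621901 = - \frac{81}{4} + 3621901 = \frac{14487523}{4}$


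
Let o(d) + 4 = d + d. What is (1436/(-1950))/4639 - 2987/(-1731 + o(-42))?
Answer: 13508969633/8227382475 ≈ 1.6420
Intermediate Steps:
o(d) = -4 + 2*d (o(d) = -4 + (d + d) = -4 + 2*d)
(1436/(-1950))/4639 - 2987/(-1731 + o(-42)) = (1436/(-1950))/4639 - 2987/(-1731 + (-4 + 2*(-42))) = (1436*(-1/1950))*(1/4639) - 2987/(-1731 + (-4 - 84)) = -718/975*1/4639 - 2987/(-1731 - 88) = -718/4523025 - 2987/(-1819) = -718/4523025 - 2987*(-1/1819) = -718/4523025 + 2987/1819 = 13508969633/8227382475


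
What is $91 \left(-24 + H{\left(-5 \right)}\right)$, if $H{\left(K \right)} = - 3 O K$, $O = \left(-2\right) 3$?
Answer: $-10374$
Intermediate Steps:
$O = -6$
$H{\left(K \right)} = 18 K$ ($H{\left(K \right)} = \left(-3\right) \left(-6\right) K = 18 K$)
$91 \left(-24 + H{\left(-5 \right)}\right) = 91 \left(-24 + 18 \left(-5\right)\right) = 91 \left(-24 - 90\right) = 91 \left(-114\right) = -10374$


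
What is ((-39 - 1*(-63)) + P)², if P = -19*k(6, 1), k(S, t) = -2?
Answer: 3844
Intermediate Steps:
P = 38 (P = -19*(-2) = 38)
((-39 - 1*(-63)) + P)² = ((-39 - 1*(-63)) + 38)² = ((-39 + 63) + 38)² = (24 + 38)² = 62² = 3844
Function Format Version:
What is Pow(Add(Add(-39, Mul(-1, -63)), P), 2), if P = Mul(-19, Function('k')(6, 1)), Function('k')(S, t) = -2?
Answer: 3844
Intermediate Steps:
P = 38 (P = Mul(-19, -2) = 38)
Pow(Add(Add(-39, Mul(-1, -63)), P), 2) = Pow(Add(Add(-39, Mul(-1, -63)), 38), 2) = Pow(Add(Add(-39, 63), 38), 2) = Pow(Add(24, 38), 2) = Pow(62, 2) = 3844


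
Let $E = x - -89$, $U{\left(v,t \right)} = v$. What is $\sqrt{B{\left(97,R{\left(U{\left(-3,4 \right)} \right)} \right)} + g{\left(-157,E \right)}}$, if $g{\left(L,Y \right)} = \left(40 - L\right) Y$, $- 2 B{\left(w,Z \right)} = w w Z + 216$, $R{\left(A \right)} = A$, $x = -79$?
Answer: $\frac{\sqrt{63902}}{2} \approx 126.39$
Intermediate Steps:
$B{\left(w,Z \right)} = -108 - \frac{Z w^{2}}{2}$ ($B{\left(w,Z \right)} = - \frac{w w Z + 216}{2} = - \frac{w^{2} Z + 216}{2} = - \frac{Z w^{2} + 216}{2} = - \frac{216 + Z w^{2}}{2} = -108 - \frac{Z w^{2}}{2}$)
$E = 10$ ($E = -79 - -89 = -79 + 89 = 10$)
$g{\left(L,Y \right)} = Y \left(40 - L\right)$
$\sqrt{B{\left(97,R{\left(U{\left(-3,4 \right)} \right)} \right)} + g{\left(-157,E \right)}} = \sqrt{\left(-108 - - \frac{3 \cdot 97^{2}}{2}\right) + 10 \left(40 - -157\right)} = \sqrt{\left(-108 - \left(- \frac{3}{2}\right) 9409\right) + 10 \left(40 + 157\right)} = \sqrt{\left(-108 + \frac{28227}{2}\right) + 10 \cdot 197} = \sqrt{\frac{28011}{2} + 1970} = \sqrt{\frac{31951}{2}} = \frac{\sqrt{63902}}{2}$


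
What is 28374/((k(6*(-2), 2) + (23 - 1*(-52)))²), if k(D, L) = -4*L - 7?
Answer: 4729/600 ≈ 7.8817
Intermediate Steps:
k(D, L) = -7 - 4*L
28374/((k(6*(-2), 2) + (23 - 1*(-52)))²) = 28374/(((-7 - 4*2) + (23 - 1*(-52)))²) = 28374/(((-7 - 8) + (23 + 52))²) = 28374/((-15 + 75)²) = 28374/(60²) = 28374/3600 = 28374*(1/3600) = 4729/600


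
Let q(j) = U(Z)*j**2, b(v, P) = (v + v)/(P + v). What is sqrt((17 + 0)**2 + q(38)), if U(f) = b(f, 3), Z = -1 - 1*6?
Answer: sqrt(5343) ≈ 73.096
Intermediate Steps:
Z = -7 (Z = -1 - 6 = -7)
b(v, P) = 2*v/(P + v) (b(v, P) = (2*v)/(P + v) = 2*v/(P + v))
U(f) = 2*f/(3 + f)
q(j) = 7*j**2/2 (q(j) = (2*(-7)/(3 - 7))*j**2 = (2*(-7)/(-4))*j**2 = (2*(-7)*(-1/4))*j**2 = 7*j**2/2)
sqrt((17 + 0)**2 + q(38)) = sqrt((17 + 0)**2 + (7/2)*38**2) = sqrt(17**2 + (7/2)*1444) = sqrt(289 + 5054) = sqrt(5343)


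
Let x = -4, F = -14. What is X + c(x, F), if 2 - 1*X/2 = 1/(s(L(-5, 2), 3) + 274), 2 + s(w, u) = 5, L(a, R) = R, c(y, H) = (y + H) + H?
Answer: -7758/277 ≈ -28.007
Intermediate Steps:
c(y, H) = y + 2*H (c(y, H) = (H + y) + H = y + 2*H)
s(w, u) = 3 (s(w, u) = -2 + 5 = 3)
X = 1106/277 (X = 4 - 2/(3 + 274) = 4 - 2/277 = 1106/277 ≈ 3.9928)
X + c(x, F) = 1106/277 + (-4 + 2*(-14)) = 1106/277 + (-4 - 28) = 1106/277 - 32 = -7758/277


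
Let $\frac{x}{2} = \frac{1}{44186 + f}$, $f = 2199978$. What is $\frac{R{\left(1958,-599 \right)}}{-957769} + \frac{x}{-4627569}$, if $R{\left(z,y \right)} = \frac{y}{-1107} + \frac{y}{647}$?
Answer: $\frac{476914679021164073}{1187323112057239995219486} \approx 4.0167 \cdot 10^{-7}$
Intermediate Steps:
$R{\left(z,y \right)} = \frac{460 y}{716229}$ ($R{\left(z,y \right)} = y \left(- \frac{1}{1107}\right) + y \frac{1}{647} = - \frac{y}{1107} + \frac{y}{647} = \frac{460 y}{716229}$)
$x = \frac{1}{1122082}$ ($x = \frac{2}{44186 + 2199978} = \frac{2}{2244164} = 2 \cdot \frac{1}{2244164} = \frac{1}{1122082} \approx 8.912 \cdot 10^{-7}$)
$\frac{R{\left(1958,-599 \right)}}{-957769} + \frac{x}{-4627569} = \frac{\frac{460}{716229} \left(-599\right)}{-957769} + \frac{1}{1122082 \left(-4627569\right)} = \left(- \frac{275540}{716229}\right) \left(- \frac{1}{957769}\right) + \frac{1}{1122082} \left(- \frac{1}{4627569}\right) = \frac{275540}{685981933101} - \frac{1}{5192511878658} = \frac{476914679021164073}{1187323112057239995219486}$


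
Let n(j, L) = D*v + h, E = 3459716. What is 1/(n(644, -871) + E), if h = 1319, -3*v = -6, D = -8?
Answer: 1/3461019 ≈ 2.8893e-7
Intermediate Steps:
v = 2 (v = -⅓*(-6) = 2)
n(j, L) = 1303 (n(j, L) = -8*2 + 1319 = -16 + 1319 = 1303)
1/(n(644, -871) + E) = 1/(1303 + 3459716) = 1/3461019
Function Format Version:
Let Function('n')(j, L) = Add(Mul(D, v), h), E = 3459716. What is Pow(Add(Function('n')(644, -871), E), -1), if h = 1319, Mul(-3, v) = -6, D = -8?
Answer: Rational(1, 3461019) ≈ 2.8893e-7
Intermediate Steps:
v = 2 (v = Mul(Rational(-1, 3), -6) = 2)
Function('n')(j, L) = 1303 (Function('n')(j, L) = Add(Mul(-8, 2), 1319) = Add(-16, 1319) = 1303)
Pow(Add(Function('n')(644, -871), E), -1) = Pow(Add(1303, 3459716), -1) = Pow(3461019, -1) = Rational(1, 3461019)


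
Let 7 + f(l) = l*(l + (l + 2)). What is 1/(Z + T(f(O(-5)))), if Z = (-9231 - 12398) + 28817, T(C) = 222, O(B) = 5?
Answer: 1/7410 ≈ 0.00013495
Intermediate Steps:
f(l) = -7 + l*(2 + 2*l) (f(l) = -7 + l*(l + (l + 2)) = -7 + l*(l + (2 + l)) = -7 + l*(2 + 2*l))
Z = 7188 (Z = -21629 + 28817 = 7188)
1/(Z + T(f(O(-5)))) = 1/(7188 + 222) = 1/7410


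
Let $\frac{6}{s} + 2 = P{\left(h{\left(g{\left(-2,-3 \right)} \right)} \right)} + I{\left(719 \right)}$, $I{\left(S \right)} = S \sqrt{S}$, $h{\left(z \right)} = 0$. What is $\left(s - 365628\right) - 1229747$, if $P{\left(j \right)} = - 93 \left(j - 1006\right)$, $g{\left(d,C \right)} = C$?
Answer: $- \frac{13370886018070039}{8381030177} - \frac{4314 \sqrt{719}}{8381030177} \approx -1.5954 \cdot 10^{6}$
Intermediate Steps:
$P{\left(j \right)} = 93558 - 93 j$ ($P{\left(j \right)} = - 93 \left(-1006 + j\right) = 93558 - 93 j$)
$I{\left(S \right)} = S^{\frac{3}{2}}$
$s = \frac{6}{93556 + 719 \sqrt{719}}$ ($s = \frac{6}{-2 + \left(\left(93558 - 0\right) + 719^{\frac{3}{2}}\right)} = \frac{6}{-2 + \left(\left(93558 + 0\right) + 719 \sqrt{719}\right)} = \frac{6}{-2 + \left(93558 + 719 \sqrt{719}\right)} = \frac{6}{93556 + 719 \sqrt{719}} \approx 5.3175 \cdot 10^{-5}$)
$\left(s - 365628\right) - 1229747 = \left(\left(\frac{561336}{8381030177} - \frac{4314 \sqrt{719}}{8381030177}\right) - 365628\right) - 1229747 = \left(- \frac{3064339300994820}{8381030177} - \frac{4314 \sqrt{719}}{8381030177}\right) - 1229747 = - \frac{13370886018070039}{8381030177} - \frac{4314 \sqrt{719}}{8381030177}$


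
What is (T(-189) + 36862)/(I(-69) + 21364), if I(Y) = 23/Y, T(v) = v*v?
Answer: 217749/64091 ≈ 3.3975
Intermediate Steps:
T(v) = v²
(T(-189) + 36862)/(I(-69) + 21364) = ((-189)² + 36862)/(23/(-69) + 21364) = (35721 + 36862)/(23*(-1/69) + 21364) = 72583/(-⅓ + 21364) = 72583/(64091/3) = 72583*(3/64091) = 217749/64091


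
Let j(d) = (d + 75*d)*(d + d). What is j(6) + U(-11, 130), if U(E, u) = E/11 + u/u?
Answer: 5472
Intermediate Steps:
j(d) = 152*d² (j(d) = (76*d)*(2*d) = 152*d²)
U(E, u) = 1 + E/11 (U(E, u) = E*(1/11) + 1 = E/11 + 1 = 1 + E/11)
j(6) + U(-11, 130) = 152*6² + (1 + (1/11)*(-11)) = 152*36 + (1 - 1) = 5472 + 0 = 5472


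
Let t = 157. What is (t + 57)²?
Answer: 45796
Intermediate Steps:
(t + 57)² = (157 + 57)² = 214² = 45796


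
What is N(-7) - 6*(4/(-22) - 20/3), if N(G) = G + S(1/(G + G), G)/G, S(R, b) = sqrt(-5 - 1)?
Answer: 375/11 - I*sqrt(6)/7 ≈ 34.091 - 0.34993*I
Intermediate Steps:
S(R, b) = I*sqrt(6) (S(R, b) = sqrt(-6) = I*sqrt(6))
N(G) = G + I*sqrt(6)/G (N(G) = G + (I*sqrt(6))/G = G + I*sqrt(6)/G)
N(-7) - 6*(4/(-22) - 20/3) = (-7 + I*sqrt(6)/(-7)) - 6*(4/(-22) - 20/3) = (-7 + I*sqrt(6)*(-1/7)) - 6*(4*(-1/22) - 20*1/3) = (-7 - I*sqrt(6)/7) - 6*(-2/11 - 20/3) = (-7 - I*sqrt(6)/7) - 6*(-226/33) = (-7 - I*sqrt(6)/7) + 452/11 = 375/11 - I*sqrt(6)/7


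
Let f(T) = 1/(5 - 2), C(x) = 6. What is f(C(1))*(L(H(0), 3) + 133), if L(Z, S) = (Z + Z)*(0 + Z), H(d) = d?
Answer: 133/3 ≈ 44.333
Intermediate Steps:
L(Z, S) = 2*Z² (L(Z, S) = (2*Z)*Z = 2*Z²)
f(T) = ⅓ (f(T) = 1/3 = ⅓)
f(C(1))*(L(H(0), 3) + 133) = (2*0² + 133)/3 = (2*0 + 133)/3 = (0 + 133)/3 = (⅓)*133 = 133/3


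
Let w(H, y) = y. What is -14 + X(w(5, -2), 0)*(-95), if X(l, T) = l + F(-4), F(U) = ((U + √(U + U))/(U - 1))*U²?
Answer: -1040 + 608*I*√2 ≈ -1040.0 + 859.84*I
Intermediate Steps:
F(U) = U²*(U + √2*√U)/(-1 + U) (F(U) = ((U + √(2*U))/(-1 + U))*U² = ((U + √2*√U)/(-1 + U))*U² = U²*(U + √2*√U)/(-1 + U))
X(l, T) = 64/5 + l - 32*I*√2/5 (X(l, T) = l + ((-4)³ + √2*(-4)^(5/2))/(-1 - 4) = l + (-64 + √2*(32*I))/(-5) = l - (-64 + 32*I*√2)/5 = l + (64/5 - 32*I*√2/5) = 64/5 + l - 32*I*√2/5)
-14 + X(w(5, -2), 0)*(-95) = -14 + (64/5 - 2 - 32*I*√2/5)*(-95) = -14 + (54/5 - 32*I*√2/5)*(-95) = -14 + (-1026 + 608*I*√2) = -1040 + 608*I*√2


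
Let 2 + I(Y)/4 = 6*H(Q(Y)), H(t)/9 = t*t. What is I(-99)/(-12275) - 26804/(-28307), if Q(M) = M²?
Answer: -587338041863956/347468425 ≈ -1.6903e+6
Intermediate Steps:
H(t) = 9*t² (H(t) = 9*(t*t) = 9*t²)
I(Y) = -8 + 216*Y⁴ (I(Y) = -8 + 4*(6*(9*(Y²)²)) = -8 + 4*(6*(9*Y⁴)) = -8 + 4*(54*Y⁴) = -8 + 216*Y⁴)
I(-99)/(-12275) - 26804/(-28307) = (-8 + 216*(-99)⁴)/(-12275) - 26804/(-28307) = (-8 + 216*96059601)*(-1/12275) - 26804*(-1/28307) = (-8 + 20748873816)*(-1/12275) + 26804/28307 = 20748873808*(-1/12275) + 26804/28307 = -20748873808/12275 + 26804/28307 = -587338041863956/347468425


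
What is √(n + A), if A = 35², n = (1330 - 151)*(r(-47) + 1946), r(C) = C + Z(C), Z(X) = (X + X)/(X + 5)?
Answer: √109896451/7 ≈ 1497.6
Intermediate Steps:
Z(X) = 2*X/(5 + X) (Z(X) = (2*X)/(5 + X) = 2*X/(5 + X))
r(C) = C + 2*C/(5 + C)
n = 15690918/7 (n = (1330 - 151)*(-47*(7 - 47)/(5 - 47) + 1946) = 1179*(-47*(-40)/(-42) + 1946) = 1179*(-47*(-1/42)*(-40) + 1946) = 1179*(-940/21 + 1946) = 1179*(39926/21) = 15690918/7 ≈ 2.2416e+6)
A = 1225
√(n + A) = √(15690918/7 + 1225) = √(15699493/7) = √109896451/7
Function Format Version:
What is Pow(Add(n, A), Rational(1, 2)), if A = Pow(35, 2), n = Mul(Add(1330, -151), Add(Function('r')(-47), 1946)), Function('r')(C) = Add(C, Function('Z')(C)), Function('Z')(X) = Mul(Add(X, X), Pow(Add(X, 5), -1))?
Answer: Mul(Rational(1, 7), Pow(109896451, Rational(1, 2))) ≈ 1497.6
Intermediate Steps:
Function('Z')(X) = Mul(2, X, Pow(Add(5, X), -1)) (Function('Z')(X) = Mul(Mul(2, X), Pow(Add(5, X), -1)) = Mul(2, X, Pow(Add(5, X), -1)))
Function('r')(C) = Add(C, Mul(2, C, Pow(Add(5, C), -1)))
n = Rational(15690918, 7) (n = Mul(Add(1330, -151), Add(Mul(-47, Pow(Add(5, -47), -1), Add(7, -47)), 1946)) = Mul(1179, Add(Mul(-47, Pow(-42, -1), -40), 1946)) = Mul(1179, Add(Mul(-47, Rational(-1, 42), -40), 1946)) = Mul(1179, Add(Rational(-940, 21), 1946)) = Mul(1179, Rational(39926, 21)) = Rational(15690918, 7) ≈ 2.2416e+6)
A = 1225
Pow(Add(n, A), Rational(1, 2)) = Pow(Add(Rational(15690918, 7), 1225), Rational(1, 2)) = Pow(Rational(15699493, 7), Rational(1, 2)) = Mul(Rational(1, 7), Pow(109896451, Rational(1, 2)))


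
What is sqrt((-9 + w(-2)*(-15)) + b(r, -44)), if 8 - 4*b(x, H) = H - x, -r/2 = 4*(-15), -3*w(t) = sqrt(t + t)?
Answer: sqrt(34 + 10*I) ≈ 5.8924 + 0.84855*I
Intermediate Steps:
w(t) = -sqrt(2)*sqrt(t)/3 (w(t) = -sqrt(t + t)/3 = -sqrt(2)*sqrt(t)/3)
r = 120 (r = -8*(-15) = -2*(-60) = 120)
b(x, H) = 2 - H/4 + x/4 (b(x, H) = 2 - (H - x)/4 = 2 + (-H/4 + x/4) = 2 - H/4 + x/4)
sqrt((-9 + w(-2)*(-15)) + b(r, -44)) = sqrt((-9 - sqrt(2)*sqrt(-2)/3*(-15)) + (2 - 1/4*(-44) + (1/4)*120)) = sqrt((-9 - sqrt(2)*I*sqrt(2)/3*(-15)) + (2 + 11 + 30)) = sqrt((-9 - 2*I/3*(-15)) + 43) = sqrt((-9 + 10*I) + 43) = sqrt(34 + 10*I)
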